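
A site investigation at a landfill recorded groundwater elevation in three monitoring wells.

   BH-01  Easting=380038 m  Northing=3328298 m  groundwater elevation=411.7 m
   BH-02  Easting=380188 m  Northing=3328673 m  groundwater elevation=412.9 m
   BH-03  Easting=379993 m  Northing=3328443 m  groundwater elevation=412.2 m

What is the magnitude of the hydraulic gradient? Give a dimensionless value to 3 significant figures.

0.00336

With h = a·x + b·y + c and BH-01 as origin, the differences give:
  150·a + 375·b = +1.2
  (-45)·a + 145·b = +0.5
Eliminate b (×145 and ×375, subtract): 38625·a = -13.50 → a = ∂h/∂x = -0.0003495
Back-substitute: b = ∂h/∂y = +0.003340.
|∇h| = √(-0.0003495² + 0.003340²) = 0.003358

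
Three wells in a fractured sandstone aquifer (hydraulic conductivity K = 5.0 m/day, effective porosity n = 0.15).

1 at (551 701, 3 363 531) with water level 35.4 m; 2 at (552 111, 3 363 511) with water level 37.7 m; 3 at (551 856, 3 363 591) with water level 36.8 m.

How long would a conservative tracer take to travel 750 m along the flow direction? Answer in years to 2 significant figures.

6.2 years

Taking 1 as reference: 2−1 = (410, -20, +2.3); 3−1 = (155, 60, +1.4).
Solve a·Δx + b·Δy = Δh: det = 410·60 − 155·(-20) = 27700.
∂h/∂x = [(+2.3)·60 − (+1.4)·(-20)] / 27700 = +0.005993
∂h/∂y = [410·(+1.4) − 155·(+2.3)] / 27700 = +0.007852
|∇h| = √(0.005993² + 0.007852²) = 0.009878
Seepage velocity v = K·i/n = 5.0 × 0.009878 / 0.15 = 0.3293 m/day.
t = 750 / 0.3293 = 2278 days = 6.24 years.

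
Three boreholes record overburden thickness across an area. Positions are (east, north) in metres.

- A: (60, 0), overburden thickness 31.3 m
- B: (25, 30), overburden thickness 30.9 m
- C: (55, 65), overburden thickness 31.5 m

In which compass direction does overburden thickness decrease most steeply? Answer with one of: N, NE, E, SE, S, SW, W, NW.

W

Differences from A: to B (Δx, Δy, Δh) = (-35, 30, -0.4); to C = (-5, 65, +0.2).
Determinant of the coordinate differences = (-35)·65 − (-5)·30 = -2125.
∂d/∂x = [(-0.4)·65 − (+0.2)·30] / -2125 = +0.01506
∂d/∂y = [(-35)·(+0.2) − (-5)·(-0.4)] / -2125 = +0.004235
Steepest decrease is along −∇f = (-0.01506 E, -0.004235 N) → west.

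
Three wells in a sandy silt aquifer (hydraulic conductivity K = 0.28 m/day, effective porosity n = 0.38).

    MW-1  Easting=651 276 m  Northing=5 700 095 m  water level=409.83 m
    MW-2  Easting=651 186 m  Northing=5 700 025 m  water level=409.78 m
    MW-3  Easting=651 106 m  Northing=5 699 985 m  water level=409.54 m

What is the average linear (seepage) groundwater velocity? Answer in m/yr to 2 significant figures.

3.1 m/yr

Taking MW-1 as reference: MW-2−MW-1 = (-90, -70, -0.05); MW-3−MW-1 = (-170, -110, -0.29).
Determinant of the coordinate differences = (-90)·(-110) − (-170)·(-70) = -2000.
∂h/∂x = [(-0.05)·(-110) − (-0.29)·(-70)] / -2000 = +0.007400
∂h/∂y = [(-90)·(-0.29) − (-170)·(-0.05)] / -2000 = -0.008800
|∇h| = √(0.007400² + -0.008800²) = 0.0115
Seepage velocity v = K·i/n = 0.28 × 0.0115 / 0.38 = 0.008474 m/day = 3.095 m/yr.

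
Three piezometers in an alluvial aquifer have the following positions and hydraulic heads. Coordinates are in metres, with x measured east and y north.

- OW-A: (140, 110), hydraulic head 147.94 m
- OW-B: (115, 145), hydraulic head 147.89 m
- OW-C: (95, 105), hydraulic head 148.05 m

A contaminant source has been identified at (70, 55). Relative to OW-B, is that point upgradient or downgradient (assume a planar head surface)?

upgradient

Taking OW-A as reference: OW-B−OW-A = (-25, 35, -0.05); OW-C−OW-A = (-45, -5, +0.11).
Determinant of the coordinate differences = (-25)·(-5) − (-45)·35 = 1700.
∂h/∂x = [(-0.05)·(-5) − (+0.11)·35] / 1700 = -0.002118
∂h/∂y = [(-25)·(+0.11) − (-45)·(-0.05)] / 1700 = -0.002941
Head at (70, 55) = 147.94 + (-0.002118)·(-70) + (-0.002941)·(-55) = 148.25 m.
That is higher than the 147.89 m at OW-B, so the point is upgradient.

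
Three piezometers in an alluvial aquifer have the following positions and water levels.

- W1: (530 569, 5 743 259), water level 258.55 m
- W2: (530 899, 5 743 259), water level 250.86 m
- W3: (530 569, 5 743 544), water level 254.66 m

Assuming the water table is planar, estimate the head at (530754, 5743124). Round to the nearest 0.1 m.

256.1 m

∂h/∂x = (250.86 − 258.55) / (530899 − 530569) = -0.02330
∂h/∂y = (254.66 − 258.55) / (5743544 − 5743259) = -0.01365
h(530754, 5743124) = 258.55 + (-0.02330)·(185) + (-0.01365)·(-135) = 258.55 -4.311 +1.843 = 256.082 m.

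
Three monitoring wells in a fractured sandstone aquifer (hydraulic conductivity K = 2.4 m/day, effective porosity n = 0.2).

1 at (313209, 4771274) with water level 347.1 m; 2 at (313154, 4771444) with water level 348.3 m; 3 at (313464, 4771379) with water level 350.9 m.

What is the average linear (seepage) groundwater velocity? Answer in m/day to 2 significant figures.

0.18 m/day

Differences from 1: to 2 (Δx, Δy, Δh) = (-55, 170, +1.2); to 3 = (255, 105, +3.8).
Determinant of the coordinate differences = (-55)·105 − 255·170 = -49125.
∂h/∂x = [(+1.2)·105 − (+3.8)·170] / -49125 = +0.01059
∂h/∂y = [(-55)·(+3.8) − 255·(+1.2)] / -49125 = +0.01048
|∇h| = √(0.01059² + 0.01048²) = 0.0149
Seepage velocity v = K·i/n = 2.4 × 0.0149 / 0.2 = 0.1788 m/day.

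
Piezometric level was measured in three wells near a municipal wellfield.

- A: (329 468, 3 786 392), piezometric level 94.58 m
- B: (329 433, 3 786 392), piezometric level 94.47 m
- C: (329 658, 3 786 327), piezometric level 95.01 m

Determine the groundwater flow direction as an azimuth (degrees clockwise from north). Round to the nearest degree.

Taking A as reference: B−A = (-35, 0, -0.11); C−A = (190, -65, +0.43).
Solve a·Δx + b·Δy = Δh: det = (-35)·(-65) − 190·0 = 2275.
∂h/∂x = [(-0.11)·(-65) − (+0.43)·0] / 2275 = +0.003143
∂h/∂y = [(-35)·(+0.43) − 190·(-0.11)] / 2275 = +0.002571
Flow direction (−∇h) has components (-0.003143 E, -0.002571 N).
Azimuth = atan2(E, N) = atan2(-0.003143, -0.002571) = 230.7° ≈ 231°.

231°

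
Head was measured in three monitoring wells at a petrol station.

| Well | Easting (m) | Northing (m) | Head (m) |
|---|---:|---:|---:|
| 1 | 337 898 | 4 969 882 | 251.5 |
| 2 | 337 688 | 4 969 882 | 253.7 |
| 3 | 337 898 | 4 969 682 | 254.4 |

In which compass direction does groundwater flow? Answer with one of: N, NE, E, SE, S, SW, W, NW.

NE

∂h/∂x = (253.7 − 251.5) / (337688 − 337898) = -0.01048
∂h/∂y = (254.4 − 251.5) / (4969682 − 4969882) = -0.01450
Flow = −∇h = (+0.01048 east, +0.01450 north), which points northeast.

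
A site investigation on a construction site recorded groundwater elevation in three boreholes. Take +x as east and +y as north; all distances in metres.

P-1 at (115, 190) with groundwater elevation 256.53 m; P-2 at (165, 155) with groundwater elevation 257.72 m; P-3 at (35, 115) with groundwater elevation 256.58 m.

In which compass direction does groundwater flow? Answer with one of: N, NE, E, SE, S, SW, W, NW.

NW

Three-point gradient (reference P-1): Δ to P-2 = (50, -35, +1.19), Δ to P-3 = (-80, -75, +0.05).
∂h/∂x = +0.01336, ∂h/∂y = -0.01492 (det = -6550).
Flow = −∇h = (-0.01336 east, +0.01492 north), which points northwest.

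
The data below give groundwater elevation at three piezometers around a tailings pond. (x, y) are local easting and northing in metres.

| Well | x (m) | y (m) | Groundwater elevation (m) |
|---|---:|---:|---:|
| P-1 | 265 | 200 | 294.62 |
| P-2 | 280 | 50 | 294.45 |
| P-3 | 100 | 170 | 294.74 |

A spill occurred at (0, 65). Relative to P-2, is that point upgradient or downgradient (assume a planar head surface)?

upgradient

Differences from P-1: to P-2 (Δx, Δy, Δh) = (15, -150, -0.17); to P-3 = (-165, -30, +0.12).
Determinant of the coordinate differences = 15·(-30) − (-165)·(-150) = -25200.
∂h/∂x = [(-0.17)·(-30) − (+0.12)·(-150)] / -25200 = -0.0009167
∂h/∂y = [15·(+0.12) − (-165)·(-0.17)] / -25200 = +0.001042
Head at (0, 65) = 294.62 + (-0.0009167)·(-265) + (+0.001042)·(-135) = 294.72 m.
That is higher than the 294.45 m at P-2, so the point is upgradient.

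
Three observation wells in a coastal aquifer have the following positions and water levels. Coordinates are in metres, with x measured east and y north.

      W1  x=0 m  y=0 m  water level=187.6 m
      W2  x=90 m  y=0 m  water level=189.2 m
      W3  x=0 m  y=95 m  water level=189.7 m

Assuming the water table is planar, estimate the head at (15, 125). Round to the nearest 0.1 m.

190.6 m

∂h/∂x = (189.2 − 187.6) / (90 − 0) = +0.01778
∂h/∂y = (189.7 − 187.6) / (95 − 0) = +0.02211
h(15, 125) = 187.6 + (+0.01778)·(15) + (+0.02211)·(125) = 187.6 +0.267 +2.763 = 190.630 m.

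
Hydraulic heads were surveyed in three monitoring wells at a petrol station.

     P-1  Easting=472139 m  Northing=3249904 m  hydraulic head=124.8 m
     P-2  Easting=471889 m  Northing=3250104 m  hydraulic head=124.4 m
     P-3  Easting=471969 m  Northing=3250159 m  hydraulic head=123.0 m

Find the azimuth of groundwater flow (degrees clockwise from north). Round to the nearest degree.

034°

Differences from P-1: to P-2 (Δx, Δy, Δh) = (-250, 200, -0.4); to P-3 = (-170, 255, -1.8).
Determinant of the coordinate differences = (-250)·255 − (-170)·200 = -29750.
∂h/∂x = [(-0.4)·255 − (-1.8)·200] / -29750 = -0.008672
∂h/∂y = [(-250)·(-1.8) − (-170)·(-0.4)] / -29750 = -0.01284
Flow direction (−∇h) has components (+0.008672 E, +0.01284 N).
Azimuth = atan2(E, N) = atan2(+0.008672, +0.01284) = 34.0° ≈ 034°.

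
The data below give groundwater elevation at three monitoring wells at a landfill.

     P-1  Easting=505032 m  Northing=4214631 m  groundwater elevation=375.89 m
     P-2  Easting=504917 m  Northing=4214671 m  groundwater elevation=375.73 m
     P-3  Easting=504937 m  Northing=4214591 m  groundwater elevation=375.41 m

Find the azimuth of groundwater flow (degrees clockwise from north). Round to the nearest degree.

Three-point gradient (reference P-1): Δ to P-2 = (-115, 40, -0.16), Δ to P-3 = (-95, -40, -0.48).
∂h/∂x = +0.003048, ∂h/∂y = +0.004762 (det = 8400).
Flow direction (−∇h) has components (-0.003048 E, -0.004762 N).
Azimuth = atan2(E, N) = atan2(-0.003048, -0.004762) = 212.6° ≈ 213°.

213°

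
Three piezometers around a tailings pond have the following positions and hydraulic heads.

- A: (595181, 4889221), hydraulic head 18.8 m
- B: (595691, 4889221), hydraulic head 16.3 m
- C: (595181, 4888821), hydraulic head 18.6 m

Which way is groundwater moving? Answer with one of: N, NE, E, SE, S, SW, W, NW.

∂h/∂x = (16.3 − 18.8) / (595691 − 595181) = -0.004902
∂h/∂y = (18.6 − 18.8) / (4888821 − 4889221) = +0.0005000
Flow = −∇h = (+0.004902 east, -0.0005000 north), which points east.

E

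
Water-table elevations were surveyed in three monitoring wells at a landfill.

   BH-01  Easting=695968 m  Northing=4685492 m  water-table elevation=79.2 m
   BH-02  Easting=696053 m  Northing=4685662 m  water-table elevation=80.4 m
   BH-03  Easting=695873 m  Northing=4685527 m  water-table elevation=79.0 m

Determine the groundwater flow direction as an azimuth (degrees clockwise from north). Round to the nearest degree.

Three-point gradient (reference BH-01): Δ to BH-02 = (85, 170, +1.2), Δ to BH-03 = (-95, 35, -0.2).
∂h/∂x = +0.003974, ∂h/∂y = +0.005072 (det = 19125).
Flow direction (−∇h) has components (-0.003974 E, -0.005072 N).
Azimuth = atan2(E, N) = atan2(-0.003974, -0.005072) = 218.1° ≈ 218°.

218°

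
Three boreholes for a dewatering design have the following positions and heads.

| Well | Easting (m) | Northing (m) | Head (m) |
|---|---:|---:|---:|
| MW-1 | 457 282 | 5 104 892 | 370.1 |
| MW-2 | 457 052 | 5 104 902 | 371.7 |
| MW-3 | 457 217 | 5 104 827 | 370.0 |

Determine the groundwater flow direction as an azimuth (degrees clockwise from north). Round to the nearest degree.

141°

Three-point gradient (reference MW-1): Δ to MW-2 = (-230, 10, +1.6), Δ to MW-3 = (-65, -65, -0.1).
∂h/∂x = -0.006603, ∂h/∂y = +0.008141 (det = 15600).
Flow direction (−∇h) has components (+0.006603 E, -0.008141 N).
Azimuth = atan2(E, N) = atan2(+0.006603, -0.008141) = 141.0° ≈ 141°.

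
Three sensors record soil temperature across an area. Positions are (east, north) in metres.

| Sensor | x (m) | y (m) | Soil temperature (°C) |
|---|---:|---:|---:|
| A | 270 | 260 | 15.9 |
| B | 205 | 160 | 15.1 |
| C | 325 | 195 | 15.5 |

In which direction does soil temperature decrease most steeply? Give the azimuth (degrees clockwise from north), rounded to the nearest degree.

Differences from A: to B (Δx, Δy, Δh) = (-65, -100, -0.8); to C = (55, -65, -0.4).
Determinant of the coordinate differences = (-65)·(-65) − 55·(-100) = 9725.
∂T/∂x = [(-0.8)·(-65) − (-0.4)·(-100)] / 9725 = +0.001234
∂T/∂y = [(-65)·(-0.4) − 55·(-0.8)] / 9725 = +0.007198
Steepest decrease is along −∇f: components (-0.001234 E, -0.007198 N).
Azimuth = atan2(-0.001234, -0.007198) = 189.7° ≈ 190°.

190°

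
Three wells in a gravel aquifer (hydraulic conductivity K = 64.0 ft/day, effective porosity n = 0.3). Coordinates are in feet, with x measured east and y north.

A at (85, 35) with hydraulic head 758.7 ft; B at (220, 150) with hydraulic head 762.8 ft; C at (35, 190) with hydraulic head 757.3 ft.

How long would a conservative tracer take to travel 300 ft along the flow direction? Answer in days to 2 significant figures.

Taking A as reference: B−A = (135, 115, +4.1); C−A = (-50, 155, -1.4).
Determinant of the coordinate differences = 135·155 − (-50)·115 = 26675.
∂h/∂x = [(+4.1)·155 − (-1.4)·115] / 26675 = +0.02986
∂h/∂y = [135·(-1.4) − (-50)·(+4.1)] / 26675 = +0.0005998
|∇h| = √(0.02986² + 0.0005998²) = 0.02987
Seepage velocity v = K·i/n = 64.0 × 0.02987 / 0.3 = 6.372 ft/day.
t = 300 / 6.372 = 47.08 days.

47 days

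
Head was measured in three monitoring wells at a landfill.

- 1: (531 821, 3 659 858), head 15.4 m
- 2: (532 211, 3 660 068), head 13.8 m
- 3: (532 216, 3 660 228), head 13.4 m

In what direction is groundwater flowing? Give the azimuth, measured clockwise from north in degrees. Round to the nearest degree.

049°

Three-point gradient (reference 1): Δ to 2 = (390, 210, -1.6), Δ to 3 = (395, 370, -2.0).
∂h/∂x = -0.002804, ∂h/∂y = -0.002412 (det = 61350).
Flow direction (−∇h) has components (+0.002804 E, +0.002412 N).
Azimuth = atan2(E, N) = atan2(+0.002804, +0.002412) = 49.3° ≈ 049°.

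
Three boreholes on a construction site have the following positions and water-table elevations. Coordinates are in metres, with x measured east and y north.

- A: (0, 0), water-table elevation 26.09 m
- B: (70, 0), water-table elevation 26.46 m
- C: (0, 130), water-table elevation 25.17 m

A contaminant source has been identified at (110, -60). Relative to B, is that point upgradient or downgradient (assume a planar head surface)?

upgradient

∂h/∂x = (26.46 − 26.09) / (70 − 0) = +0.005286
∂h/∂y = (25.17 − 26.09) / (130 − 0) = -0.007077
Head at (110, -60) = 26.09 + (+0.005286)·(110) + (-0.007077)·(-60) = 27.10 m.
That is higher than the 26.46 m at B, so the point is upgradient.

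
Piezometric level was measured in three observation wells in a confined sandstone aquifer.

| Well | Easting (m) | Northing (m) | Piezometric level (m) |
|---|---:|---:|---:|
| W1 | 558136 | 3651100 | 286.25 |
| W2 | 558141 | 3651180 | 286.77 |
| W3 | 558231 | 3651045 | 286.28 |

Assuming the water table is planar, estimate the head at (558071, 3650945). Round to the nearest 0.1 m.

Three-point gradient (reference W1): Δ to W2 = (5, 80, +0.52), Δ to W3 = (95, -55, +0.03).
∂h/∂x = +0.003937, ∂h/∂y = +0.006254 (det = -7875).
h(558071, 3650945) = 286.25 + (+0.003937)·(-65) + (+0.006254)·(-155) = 286.25 -0.256 -0.969 = 285.025 m.

285.0 m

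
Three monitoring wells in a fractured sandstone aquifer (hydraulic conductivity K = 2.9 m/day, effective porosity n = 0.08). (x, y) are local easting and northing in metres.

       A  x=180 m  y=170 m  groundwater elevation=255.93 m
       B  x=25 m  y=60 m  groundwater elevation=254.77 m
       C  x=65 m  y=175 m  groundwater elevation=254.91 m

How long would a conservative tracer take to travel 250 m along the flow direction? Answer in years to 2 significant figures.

Taking A as reference: B−A = (-155, -110, -1.16); C−A = (-115, 5, -1.02).
Determinant of the coordinate differences = (-155)·5 − (-115)·(-110) = -13425.
∂h/∂x = [(-1.16)·5 − (-1.02)·(-110)] / -13425 = +0.008790
∂h/∂y = [(-155)·(-1.02) − (-115)·(-1.16)] / -13425 = -0.001840
|∇h| = √(0.008790² + -0.001840²) = 0.008981
Seepage velocity v = K·i/n = 2.9 × 0.008981 / 0.08 = 0.3256 m/day.
t = 250 / 0.3256 = 767.8 days = 2.1 years.

2.1 years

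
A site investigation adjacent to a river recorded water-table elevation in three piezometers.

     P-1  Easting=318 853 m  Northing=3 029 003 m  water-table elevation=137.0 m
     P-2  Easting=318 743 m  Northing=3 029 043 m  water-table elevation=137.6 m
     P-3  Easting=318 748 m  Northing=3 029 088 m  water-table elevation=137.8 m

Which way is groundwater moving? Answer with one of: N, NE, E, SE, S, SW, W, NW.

SE

With h = a·x + b·y + c and P-1 as origin, the differences give:
  (-110)·a + 40·b = +0.6
  (-105)·a + 85·b = +0.8
Eliminate b (×85 and ×40, subtract): -5150·a = 19.00 → a = ∂h/∂x = -0.003689
Back-substitute: b = ∂h/∂y = +0.004854.
Flow = −∇h = (+0.003689 east, -0.004854 north), which points southeast.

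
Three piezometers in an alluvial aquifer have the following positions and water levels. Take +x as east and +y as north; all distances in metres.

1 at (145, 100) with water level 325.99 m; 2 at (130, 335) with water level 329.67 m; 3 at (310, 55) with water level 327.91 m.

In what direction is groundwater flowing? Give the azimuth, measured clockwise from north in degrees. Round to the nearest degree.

224°

With h = a·x + b·y + c and 1 as origin, the differences give:
  (-15)·a + 235·b = +3.68
  165·a + (-45)·b = +1.92
Eliminate b (×(-45) and ×235, subtract): -38100·a = -616.800 → a = ∂h/∂x = +0.01619
Back-substitute: b = ∂h/∂y = +0.01669.
Flow direction (−∇h) has components (-0.01619 E, -0.01669 N).
Azimuth = atan2(E, N) = atan2(-0.01619, -0.01669) = 224.1° ≈ 224°.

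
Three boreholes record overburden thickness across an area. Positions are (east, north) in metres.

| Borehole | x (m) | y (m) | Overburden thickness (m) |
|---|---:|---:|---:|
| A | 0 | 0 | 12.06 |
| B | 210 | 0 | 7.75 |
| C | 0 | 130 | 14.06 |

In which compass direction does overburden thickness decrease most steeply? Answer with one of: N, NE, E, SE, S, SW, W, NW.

∂d/∂x = (7.75 − 12.06) / (210 − 0) = -0.02052
∂d/∂y = (14.06 − 12.06) / (130 − 0) = +0.01538
Steepest decrease is along −∇f = (+0.02052 E, -0.01538 N) → southeast.

SE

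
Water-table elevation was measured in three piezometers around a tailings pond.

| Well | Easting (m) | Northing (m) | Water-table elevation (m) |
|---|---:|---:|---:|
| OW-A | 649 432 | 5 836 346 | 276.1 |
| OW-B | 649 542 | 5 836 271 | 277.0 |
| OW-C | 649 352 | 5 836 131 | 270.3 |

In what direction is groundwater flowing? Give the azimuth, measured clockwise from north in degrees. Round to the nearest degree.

228°

Taking OW-A as reference: OW-B−OW-A = (110, -75, +0.9); OW-C−OW-A = (-80, -215, -5.8).
Determinant of the coordinate differences = 110·(-215) − (-80)·(-75) = -29650.
∂h/∂x = [(+0.9)·(-215) − (-5.8)·(-75)] / -29650 = +0.02120
∂h/∂y = [110·(-5.8) − (-80)·(+0.9)] / -29650 = +0.01909
Flow direction (−∇h) has components (-0.02120 E, -0.01909 N).
Azimuth = atan2(E, N) = atan2(-0.02120, -0.01909) = 228.0° ≈ 228°.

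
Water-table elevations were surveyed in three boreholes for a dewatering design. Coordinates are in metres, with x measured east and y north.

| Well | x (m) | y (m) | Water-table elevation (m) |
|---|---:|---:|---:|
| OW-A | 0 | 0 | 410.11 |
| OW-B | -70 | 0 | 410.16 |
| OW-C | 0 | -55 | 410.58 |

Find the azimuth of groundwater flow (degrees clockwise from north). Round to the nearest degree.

005°

∂h/∂x = (410.16 − 410.11) / (-70 − 0) = -0.0007143
∂h/∂y = (410.58 − 410.11) / (-55 − 0) = -0.008545
Flow direction (−∇h) has components (+0.0007143 E, +0.008545 N).
Azimuth = atan2(E, N) = atan2(+0.0007143, +0.008545) = 4.8° ≈ 005°.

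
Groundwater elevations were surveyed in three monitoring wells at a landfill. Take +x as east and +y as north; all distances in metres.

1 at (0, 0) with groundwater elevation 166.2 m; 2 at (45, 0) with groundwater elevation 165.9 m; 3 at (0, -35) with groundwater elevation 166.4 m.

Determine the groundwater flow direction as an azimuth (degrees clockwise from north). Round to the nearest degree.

049°

∂h/∂x = (165.9 − 166.2) / (45 − 0) = -0.006667
∂h/∂y = (166.4 − 166.2) / (-35 − 0) = -0.005714
Flow direction (−∇h) has components (+0.006667 E, +0.005714 N).
Azimuth = atan2(E, N) = atan2(+0.006667, +0.005714) = 49.4° ≈ 049°.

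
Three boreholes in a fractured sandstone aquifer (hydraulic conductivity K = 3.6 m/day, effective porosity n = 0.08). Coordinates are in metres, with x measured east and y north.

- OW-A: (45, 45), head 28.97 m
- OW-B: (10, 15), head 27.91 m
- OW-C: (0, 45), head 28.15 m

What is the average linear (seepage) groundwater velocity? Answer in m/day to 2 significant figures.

1.0 m/day

Taking OW-A as reference: OW-B−OW-A = (-35, -30, -1.06); OW-C−OW-A = (-45, 0, -0.82).
Determinant of the coordinate differences = (-35)·0 − (-45)·(-30) = -1350.
∂h/∂x = [(-1.06)·0 − (-0.82)·(-30)] / -1350 = +0.01822
∂h/∂y = [(-35)·(-0.82) − (-45)·(-1.06)] / -1350 = +0.01407
|∇h| = √(0.01822² + 0.01407²) = 0.02302
Seepage velocity v = K·i/n = 3.6 × 0.02302 / 0.08 = 1.036 m/day.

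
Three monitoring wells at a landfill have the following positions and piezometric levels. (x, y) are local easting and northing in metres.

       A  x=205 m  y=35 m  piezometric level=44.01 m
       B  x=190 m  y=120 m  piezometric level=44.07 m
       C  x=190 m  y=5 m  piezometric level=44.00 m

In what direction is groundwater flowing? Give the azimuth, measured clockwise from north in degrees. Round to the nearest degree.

With h = a·x + b·y + c and A as origin, the differences give:
  (-15)·a + 85·b = +0.06
  (-15)·a + (-30)·b = -0.01
Eliminate b (×(-30) and ×85, subtract): 1725·a = -0.950 → a = ∂h/∂x = -0.0005507
Back-substitute: b = ∂h/∂y = +0.0006087.
Flow direction (−∇h) has components (+0.0005507 E, -0.0006087 N).
Azimuth = atan2(E, N) = atan2(+0.0005507, -0.0006087) = 137.9° ≈ 138°.

138°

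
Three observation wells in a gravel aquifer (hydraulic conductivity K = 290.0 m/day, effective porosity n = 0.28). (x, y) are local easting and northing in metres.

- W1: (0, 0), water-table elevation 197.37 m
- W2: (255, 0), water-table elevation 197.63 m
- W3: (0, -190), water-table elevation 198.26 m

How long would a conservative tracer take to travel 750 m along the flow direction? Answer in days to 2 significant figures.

∂h/∂x = (197.63 − 197.37) / (255 − 0) = +0.001020
∂h/∂y = (198.26 − 197.37) / (-190 − 0) = -0.004684
|∇h| = √(0.001020² + -0.004684²) = 0.004794
Seepage velocity v = K·i/n = 290.0 × 0.004794 / 0.28 = 4.965 m/day.
t = 750 / 4.965 = 151.1 days.

150 days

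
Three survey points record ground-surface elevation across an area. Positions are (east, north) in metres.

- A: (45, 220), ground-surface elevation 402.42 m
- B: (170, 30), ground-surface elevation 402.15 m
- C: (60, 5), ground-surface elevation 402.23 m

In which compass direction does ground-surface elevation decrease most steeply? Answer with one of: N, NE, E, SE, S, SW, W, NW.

SE

Taking A as reference: B−A = (125, -190, -0.27); C−A = (15, -215, -0.19).
Determinant of the coordinate differences = 125·(-215) − 15·(-190) = -24025.
∂z/∂x = [(-0.27)·(-215) − (-0.19)·(-190)] / -24025 = -0.0009136
∂z/∂y = [125·(-0.19) − 15·(-0.27)] / -24025 = +0.0008200
Steepest decrease is along −∇f = (+0.0009136 E, -0.0008200 N) → southeast.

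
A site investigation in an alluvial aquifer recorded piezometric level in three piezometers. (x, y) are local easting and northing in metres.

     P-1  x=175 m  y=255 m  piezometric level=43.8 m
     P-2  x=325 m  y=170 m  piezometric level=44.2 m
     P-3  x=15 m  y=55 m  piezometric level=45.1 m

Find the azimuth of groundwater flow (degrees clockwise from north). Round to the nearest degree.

007°

Taking P-1 as reference: P-2−P-1 = (150, -85, +0.4); P-3−P-1 = (-160, -200, +1.3).
Determinant of the coordinate differences = 150·(-200) − (-160)·(-85) = -43600.
∂h/∂x = [(+0.4)·(-200) − (+1.3)·(-85)] / -43600 = -0.0006995
∂h/∂y = [150·(+1.3) − (-160)·(+0.4)] / -43600 = -0.005940
Flow direction (−∇h) has components (+0.0006995 E, +0.005940 N).
Azimuth = atan2(E, N) = atan2(+0.0006995, +0.005940) = 6.7° ≈ 007°.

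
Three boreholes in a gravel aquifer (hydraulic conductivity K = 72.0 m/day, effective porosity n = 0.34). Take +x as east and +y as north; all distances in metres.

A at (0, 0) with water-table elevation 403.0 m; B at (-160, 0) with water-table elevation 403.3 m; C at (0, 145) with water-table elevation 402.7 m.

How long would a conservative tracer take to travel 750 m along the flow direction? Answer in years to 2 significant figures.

∂h/∂x = (403.3 − 403.0) / (-160 − 0) = -0.001875
∂h/∂y = (402.7 − 403.0) / (145 − 0) = -0.002069
|∇h| = √(-0.001875² + -0.002069²) = 0.002792
Seepage velocity v = K·i/n = 72.0 × 0.002792 / 0.34 = 0.5912 m/day.
t = 750 / 0.5912 = 1269 days = 3.47 years.

3.5 years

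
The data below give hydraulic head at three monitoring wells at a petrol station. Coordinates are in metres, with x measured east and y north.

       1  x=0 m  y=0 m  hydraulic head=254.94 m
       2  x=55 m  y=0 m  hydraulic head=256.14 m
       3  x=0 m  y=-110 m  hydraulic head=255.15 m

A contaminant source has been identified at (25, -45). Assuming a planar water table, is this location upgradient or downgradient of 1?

∂h/∂x = (256.14 − 254.94) / (55 − 0) = +0.02182
∂h/∂y = (255.15 − 254.94) / (-110 − 0) = -0.001909
Head at (25, -45) = 254.94 + (+0.02182)·(25) + (-0.001909)·(-45) = 255.57 m.
That is higher than the 254.94 m at 1, so the point is upgradient.

upgradient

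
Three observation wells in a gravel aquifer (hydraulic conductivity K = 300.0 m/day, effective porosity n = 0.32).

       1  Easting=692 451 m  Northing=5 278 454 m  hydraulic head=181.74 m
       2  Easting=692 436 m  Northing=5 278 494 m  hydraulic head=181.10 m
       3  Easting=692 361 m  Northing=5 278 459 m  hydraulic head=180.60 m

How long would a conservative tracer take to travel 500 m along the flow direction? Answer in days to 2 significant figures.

32 days

Three-point gradient (reference 1): Δ to 2 = (-15, 40, -0.64), Δ to 3 = (-90, 5, -1.14).
∂h/∂x = +0.01203, ∂h/∂y = -0.01149 (det = 3525).
|∇h| = √(0.01203² + -0.01149²) = 0.01664
Seepage velocity v = K·i/n = 300.0 × 0.01664 / 0.32 = 15.6 m/day.
t = 500 / 15.6 = 32.05 days.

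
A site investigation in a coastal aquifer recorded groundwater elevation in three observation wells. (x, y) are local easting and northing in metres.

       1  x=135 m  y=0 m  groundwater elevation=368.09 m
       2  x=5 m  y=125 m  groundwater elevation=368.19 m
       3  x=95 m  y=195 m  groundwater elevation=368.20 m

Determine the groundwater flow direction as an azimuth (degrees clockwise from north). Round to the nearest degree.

With h = a·x + b·y + c and 1 as origin, the differences give:
  (-130)·a + 125·b = +0.10
  (-40)·a + 195·b = +0.11
Eliminate b (×195 and ×125, subtract): -20350·a = 5.750 → a = ∂h/∂x = -0.0002826
Back-substitute: b = ∂h/∂y = +0.0005061.
Flow direction (−∇h) has components (+0.0002826 E, -0.0005061 N).
Azimuth = atan2(E, N) = atan2(+0.0002826, -0.0005061) = 150.8° ≈ 151°.

151°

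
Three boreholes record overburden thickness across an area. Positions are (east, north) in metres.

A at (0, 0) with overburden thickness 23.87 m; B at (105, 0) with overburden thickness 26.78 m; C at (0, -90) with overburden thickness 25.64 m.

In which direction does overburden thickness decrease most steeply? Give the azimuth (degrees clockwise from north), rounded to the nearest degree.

305°

∂d/∂x = (26.78 − 23.87) / (105 − 0) = +0.02771
∂d/∂y = (25.64 − 23.87) / (-90 − 0) = -0.01967
Steepest decrease is along −∇f: components (-0.02771 E, +0.01967 N).
Azimuth = atan2(-0.02771, +0.01967) = 305.4° ≈ 305°.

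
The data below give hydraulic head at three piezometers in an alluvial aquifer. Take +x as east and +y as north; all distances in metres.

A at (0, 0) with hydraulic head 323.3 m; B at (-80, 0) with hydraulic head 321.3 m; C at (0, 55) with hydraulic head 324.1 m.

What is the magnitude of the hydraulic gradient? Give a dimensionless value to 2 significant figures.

0.029

∂h/∂x = (321.3 − 323.3) / (-80 − 0) = +0.02500
∂h/∂y = (324.1 − 323.3) / (55 − 0) = +0.01455
|∇h| = √(0.02500² + 0.01455²) = 0.02893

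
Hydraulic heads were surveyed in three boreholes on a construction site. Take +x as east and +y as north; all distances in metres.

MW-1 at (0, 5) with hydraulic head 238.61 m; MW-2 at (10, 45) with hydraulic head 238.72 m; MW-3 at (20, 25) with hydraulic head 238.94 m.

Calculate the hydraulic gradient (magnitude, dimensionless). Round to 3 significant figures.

0.0184

Taking MW-1 as reference: MW-2−MW-1 = (10, 40, +0.11); MW-3−MW-1 = (20, 20, +0.33).
Determinant of the coordinate differences = 10·20 − 20·40 = -600.
∂h/∂x = [(+0.11)·20 − (+0.33)·40] / -600 = +0.01833
∂h/∂y = [10·(+0.33) − 20·(+0.11)] / -600 = -0.001833
|∇h| = √(0.01833² + -0.001833²) = 0.01842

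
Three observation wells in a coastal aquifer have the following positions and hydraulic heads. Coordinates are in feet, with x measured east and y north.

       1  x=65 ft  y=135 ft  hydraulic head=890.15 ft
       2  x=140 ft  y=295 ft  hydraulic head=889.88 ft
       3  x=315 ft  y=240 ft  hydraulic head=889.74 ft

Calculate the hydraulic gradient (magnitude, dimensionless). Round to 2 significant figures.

Three-point gradient (reference 1): Δ to 2 = (75, 160, -0.27), Δ to 3 = (250, 105, -0.41).
∂h/∂x = -0.001160, ∂h/∂y = -0.001144 (det = -32125).
|∇h| = √(-0.001160² + -0.001144²) = 0.001629

0.0016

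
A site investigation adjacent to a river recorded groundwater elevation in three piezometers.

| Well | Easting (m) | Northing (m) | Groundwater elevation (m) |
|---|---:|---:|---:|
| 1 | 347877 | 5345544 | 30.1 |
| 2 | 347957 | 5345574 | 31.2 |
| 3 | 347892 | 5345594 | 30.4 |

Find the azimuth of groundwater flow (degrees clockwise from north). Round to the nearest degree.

261°

Differences from 1: to 2 (Δx, Δy, Δh) = (80, 30, +1.1); to 3 = (15, 50, +0.3).
Determinant of the coordinate differences = 80·50 − 15·30 = 3550.
∂h/∂x = [(+1.1)·50 − (+0.3)·30] / 3550 = +0.01296
∂h/∂y = [80·(+0.3) − 15·(+1.1)] / 3550 = +0.002113
Flow direction (−∇h) has components (-0.01296 E, -0.002113 N).
Azimuth = atan2(E, N) = atan2(-0.01296, -0.002113) = 260.7° ≈ 261°.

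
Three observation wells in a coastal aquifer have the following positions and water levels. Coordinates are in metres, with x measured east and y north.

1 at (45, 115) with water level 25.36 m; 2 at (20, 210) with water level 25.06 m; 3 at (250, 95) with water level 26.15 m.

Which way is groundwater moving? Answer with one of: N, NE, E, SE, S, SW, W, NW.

NW

Differences from 1: to 2 (Δx, Δy, Δh) = (-25, 95, -0.30); to 3 = (205, -20, +0.79).
Determinant of the coordinate differences = (-25)·(-20) − 205·95 = -18975.
∂h/∂x = [(-0.30)·(-20) − (+0.79)·95] / -18975 = +0.003639
∂h/∂y = [(-25)·(+0.79) − 205·(-0.30)] / -18975 = -0.002200
Flow = −∇h = (-0.003639 east, +0.002200 north), which points northwest.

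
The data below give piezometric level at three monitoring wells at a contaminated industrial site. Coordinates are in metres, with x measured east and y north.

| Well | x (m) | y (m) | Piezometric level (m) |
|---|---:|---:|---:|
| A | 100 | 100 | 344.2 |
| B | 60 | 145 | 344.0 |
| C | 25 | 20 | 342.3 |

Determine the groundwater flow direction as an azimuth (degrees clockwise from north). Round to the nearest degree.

239°

Taking A as reference: B−A = (-40, 45, -0.2); C−A = (-75, -80, -1.9).
Solve a·Δx + b·Δy = Δh: det = (-40)·(-80) − (-75)·45 = 6575.
∂h/∂x = [(-0.2)·(-80) − (-1.9)·45] / 6575 = +0.01544
∂h/∂y = [(-40)·(-1.9) − (-75)·(-0.2)] / 6575 = +0.009278
Flow direction (−∇h) has components (-0.01544 E, -0.009278 N).
Azimuth = atan2(E, N) = atan2(-0.01544, -0.009278) = 239.0° ≈ 239°.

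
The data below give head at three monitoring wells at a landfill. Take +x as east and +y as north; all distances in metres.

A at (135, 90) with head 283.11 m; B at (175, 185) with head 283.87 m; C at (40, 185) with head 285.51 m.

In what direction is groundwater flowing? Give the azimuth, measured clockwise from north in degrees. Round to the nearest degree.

Differences from A: to B (Δx, Δy, Δh) = (40, 95, +0.76); to C = (-95, 95, +2.40).
Determinant of the coordinate differences = 40·95 − (-95)·95 = 12825.
∂h/∂x = [(+0.76)·95 − (+2.40)·95] / 12825 = -0.01215
∂h/∂y = [40·(+2.40) − (-95)·(+0.76)] / 12825 = +0.01312
Flow direction (−∇h) has components (+0.01215 E, -0.01312 N).
Azimuth = atan2(E, N) = atan2(+0.01215, -0.01312) = 137.2° ≈ 137°.

137°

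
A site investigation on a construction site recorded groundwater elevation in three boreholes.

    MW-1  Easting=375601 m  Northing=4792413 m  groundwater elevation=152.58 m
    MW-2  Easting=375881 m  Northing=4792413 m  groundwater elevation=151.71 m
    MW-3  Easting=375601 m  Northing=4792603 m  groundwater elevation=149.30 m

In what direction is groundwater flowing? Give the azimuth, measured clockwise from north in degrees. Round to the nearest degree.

010°

∂h/∂x = (151.71 − 152.58) / (375881 − 375601) = -0.003107
∂h/∂y = (149.30 − 152.58) / (4792603 − 4792413) = -0.01726
Flow direction (−∇h) has components (+0.003107 E, +0.01726 N).
Azimuth = atan2(E, N) = atan2(+0.003107, +0.01726) = 10.2° ≈ 010°.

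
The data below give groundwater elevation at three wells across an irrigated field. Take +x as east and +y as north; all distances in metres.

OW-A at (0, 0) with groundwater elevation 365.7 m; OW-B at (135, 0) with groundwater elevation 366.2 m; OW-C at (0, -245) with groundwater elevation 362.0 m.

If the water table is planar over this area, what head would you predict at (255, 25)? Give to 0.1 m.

367.0 m

∂h/∂x = (366.2 − 365.7) / (135 − 0) = +0.003704
∂h/∂y = (362.0 − 365.7) / (-245 − 0) = +0.01510
h(255, 25) = 365.7 + (+0.003704)·(255) + (+0.01510)·(25) = 365.7 +0.944 +0.378 = 367.022 m.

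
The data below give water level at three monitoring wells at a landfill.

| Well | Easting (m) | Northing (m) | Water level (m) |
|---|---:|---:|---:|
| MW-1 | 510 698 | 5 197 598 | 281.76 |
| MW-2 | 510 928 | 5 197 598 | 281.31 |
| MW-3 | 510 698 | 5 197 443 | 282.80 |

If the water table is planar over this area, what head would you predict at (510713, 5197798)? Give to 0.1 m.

280.4 m

∂h/∂x = (281.31 − 281.76) / (510928 − 510698) = -0.001957
∂h/∂y = (282.80 − 281.76) / (5197443 − 5197598) = -0.006710
h(510713, 5197798) = 281.76 + (-0.001957)·(15) + (-0.006710)·(200) = 281.76 -0.029 -1.342 = 280.389 m.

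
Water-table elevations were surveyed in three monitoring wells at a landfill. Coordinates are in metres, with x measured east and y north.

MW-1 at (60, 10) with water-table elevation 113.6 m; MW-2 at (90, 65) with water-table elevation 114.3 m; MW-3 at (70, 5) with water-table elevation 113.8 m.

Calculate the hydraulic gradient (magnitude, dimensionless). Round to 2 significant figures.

0.021

Taking MW-1 as reference: MW-2−MW-1 = (30, 55, +0.7); MW-3−MW-1 = (10, -5, +0.2).
Solve a·Δx + b·Δy = Δh: det = 30·(-5) − 10·55 = -700.
∂h/∂x = [(+0.7)·(-5) − (+0.2)·55] / -700 = +0.02071
∂h/∂y = [30·(+0.2) − 10·(+0.7)] / -700 = +0.001429
|∇h| = √(0.02071² + 0.001429²) = 0.02076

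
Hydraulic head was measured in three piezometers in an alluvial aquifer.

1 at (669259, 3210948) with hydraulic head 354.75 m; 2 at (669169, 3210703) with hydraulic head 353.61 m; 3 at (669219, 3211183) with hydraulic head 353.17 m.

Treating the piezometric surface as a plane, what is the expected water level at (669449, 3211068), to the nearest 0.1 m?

358.4 m

With h = a·x + b·y + c and 1 as origin, the differences give:
  (-90)·a + (-245)·b = -1.14
  (-40)·a + 235·b = -1.58
Eliminate b (×235 and ×(-245), subtract): -30950·a = -655.000 → a = ∂h/∂x = +0.02116
Back-substitute: b = ∂h/∂y = -0.003121.
h(669449, 3211068) = 354.75 + (+0.02116)·(190) + (-0.003121)·(120) = 354.75 +4.021 -0.375 = 358.396 m.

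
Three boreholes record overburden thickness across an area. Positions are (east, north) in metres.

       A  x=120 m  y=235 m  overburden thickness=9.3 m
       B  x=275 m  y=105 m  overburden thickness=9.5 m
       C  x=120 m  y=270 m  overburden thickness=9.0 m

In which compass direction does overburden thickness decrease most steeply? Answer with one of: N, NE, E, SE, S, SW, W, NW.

NE

Taking A as reference: B−A = (155, -130, +0.2); C−A = (0, 35, -0.3).
Solve a·Δx + b·Δy = Δd: det = 155·35 − 0·(-130) = 5425.
∂d/∂x = [(+0.2)·35 − (-0.3)·(-130)] / 5425 = -0.005899
∂d/∂y = [155·(-0.3) − 0·(+0.2)] / 5425 = -0.008571
Steepest decrease is along −∇f = (+0.005899 E, +0.008571 N) → northeast.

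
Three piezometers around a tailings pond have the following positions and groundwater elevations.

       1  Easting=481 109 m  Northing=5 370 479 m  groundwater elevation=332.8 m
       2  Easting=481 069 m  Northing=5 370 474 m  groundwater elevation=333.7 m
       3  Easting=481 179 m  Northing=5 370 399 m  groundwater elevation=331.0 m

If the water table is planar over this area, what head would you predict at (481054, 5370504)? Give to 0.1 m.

334.1 m

Differences from 1: to 2 (Δx, Δy, Δh) = (-40, -5, +0.9); to 3 = (70, -80, -1.8).
Solve a·Δx + b·Δy = Δh: det = (-40)·(-80) − 70·(-5) = 3550.
∂h/∂x = [(+0.9)·(-80) − (-1.8)·(-5)] / 3550 = -0.02282
∂h/∂y = [(-40)·(-1.8) − 70·(+0.9)] / 3550 = +0.002535
h(481054, 5370504) = 332.8 + (-0.02282)·(-55) + (+0.002535)·(25) = 332.8 +1.255 +0.063 = 334.118 m.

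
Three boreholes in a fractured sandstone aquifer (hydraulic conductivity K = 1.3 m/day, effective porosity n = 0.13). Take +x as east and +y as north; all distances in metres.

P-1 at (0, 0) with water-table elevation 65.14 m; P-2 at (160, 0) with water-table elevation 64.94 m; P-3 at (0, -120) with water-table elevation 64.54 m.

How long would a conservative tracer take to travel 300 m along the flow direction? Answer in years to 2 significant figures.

16 years

∂h/∂x = (64.94 − 65.14) / (160 − 0) = -0.001250
∂h/∂y = (64.54 − 65.14) / (-120 − 0) = +0.005000
|∇h| = √(-0.001250² + 0.005000²) = 0.005154
Seepage velocity v = K·i/n = 1.3 × 0.005154 / 0.13 = 0.05154 m/day.
t = 300 / 0.05154 = 5821 days = 15.9 years.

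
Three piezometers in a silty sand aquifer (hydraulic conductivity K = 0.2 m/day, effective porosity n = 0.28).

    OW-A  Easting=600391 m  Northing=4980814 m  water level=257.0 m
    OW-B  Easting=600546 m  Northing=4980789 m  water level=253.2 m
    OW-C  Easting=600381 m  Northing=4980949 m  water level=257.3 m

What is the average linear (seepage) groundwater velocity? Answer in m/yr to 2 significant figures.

6.4 m/yr

Taking OW-A as reference: OW-B−OW-A = (155, -25, -3.8); OW-C−OW-A = (-10, 135, +0.3).
Determinant of the coordinate differences = 155·135 − (-10)·(-25) = 20675.
∂h/∂x = [(-3.8)·135 − (+0.3)·(-25)] / 20675 = -0.02445
∂h/∂y = [155·(+0.3) − (-10)·(-3.8)] / 20675 = +0.0004111
|∇h| = √(-0.02445² + 0.0004111²) = 0.02445
Seepage velocity v = K·i/n = 0.2 × 0.02445 / 0.28 = 0.01746 m/day = 6.377 m/yr.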